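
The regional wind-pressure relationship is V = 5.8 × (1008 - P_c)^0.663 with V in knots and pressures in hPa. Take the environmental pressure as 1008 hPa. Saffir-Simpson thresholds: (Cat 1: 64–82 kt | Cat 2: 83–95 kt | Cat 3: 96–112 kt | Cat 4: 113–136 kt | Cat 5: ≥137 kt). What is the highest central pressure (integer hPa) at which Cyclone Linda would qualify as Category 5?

890 hPa

Category 5 begins at V = 137 kt.
Required ΔP = (137/5.8)^(1/0.663) = 23.621^1.508 ≈ 117.85 hPa.
P_c ≤ 1008 − 117.85 = 890.15, so the highest integer P_c is 890 hPa.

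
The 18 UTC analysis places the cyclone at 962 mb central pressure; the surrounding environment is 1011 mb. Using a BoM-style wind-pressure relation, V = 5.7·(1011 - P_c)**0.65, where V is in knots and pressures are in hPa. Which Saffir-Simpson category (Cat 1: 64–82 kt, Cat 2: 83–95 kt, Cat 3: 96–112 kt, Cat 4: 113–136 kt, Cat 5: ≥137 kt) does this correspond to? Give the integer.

ΔP = 1011 − 962 = 49 mb.
V ≈ 5.7 × 49^0.65 = 5.7 × 12.55 ≈ 72 kt.
72 kt falls in the Category 1 band.

1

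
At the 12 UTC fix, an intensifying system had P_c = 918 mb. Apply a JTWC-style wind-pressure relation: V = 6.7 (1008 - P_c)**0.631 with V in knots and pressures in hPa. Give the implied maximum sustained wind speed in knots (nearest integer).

ΔP = 1008 − 918 = 90 mb.
90^0.631 ≈ 17.105.
V ≈ 6.7 × 17.105 ≈ 114.6 kt.

115 kt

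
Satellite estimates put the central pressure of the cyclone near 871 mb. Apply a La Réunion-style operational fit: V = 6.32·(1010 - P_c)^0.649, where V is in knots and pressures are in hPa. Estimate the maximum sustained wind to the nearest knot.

ΔP = 1010 − 871 = 139 mb.
139^0.649 ≈ 24.593.
V ≈ 6.32 × 24.593 ≈ 155.4 kt.

155 kt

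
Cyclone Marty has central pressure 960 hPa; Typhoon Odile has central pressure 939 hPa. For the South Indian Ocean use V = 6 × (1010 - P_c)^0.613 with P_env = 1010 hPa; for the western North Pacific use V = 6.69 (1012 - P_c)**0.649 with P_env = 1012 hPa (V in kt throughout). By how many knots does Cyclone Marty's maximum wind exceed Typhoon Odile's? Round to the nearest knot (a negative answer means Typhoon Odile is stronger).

-42 kt

Cyclone Marty: ΔP = 50; V ≈ 6 × 50^0.613 ≈ 66.01 kt.
Typhoon Odile: ΔP = 73; V ≈ 6.69 × 73^0.649 ≈ 108.32 kt.
Difference ≈ 66.01 − 108.32 = -42.31 → -42 kt.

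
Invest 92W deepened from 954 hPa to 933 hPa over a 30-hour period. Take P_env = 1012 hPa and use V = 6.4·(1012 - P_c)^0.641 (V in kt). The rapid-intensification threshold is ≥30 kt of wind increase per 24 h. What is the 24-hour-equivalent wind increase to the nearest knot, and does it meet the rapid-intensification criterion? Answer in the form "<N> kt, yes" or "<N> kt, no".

V₁: ΔP = 58, V ≈ 6.4 × 58^0.641 ≈ 86.40 kt.
V₂: ΔP = 79, V ≈ 6.4 × 79^0.641 ≈ 105.33 kt.
ΔV over 30 h = 18.93 kt → 24 h equivalent = 18.93 × 24/30 ≈ 15.14 kt.
15 kt < 30 kt ⇒ not rapid intensification.

15 kt, no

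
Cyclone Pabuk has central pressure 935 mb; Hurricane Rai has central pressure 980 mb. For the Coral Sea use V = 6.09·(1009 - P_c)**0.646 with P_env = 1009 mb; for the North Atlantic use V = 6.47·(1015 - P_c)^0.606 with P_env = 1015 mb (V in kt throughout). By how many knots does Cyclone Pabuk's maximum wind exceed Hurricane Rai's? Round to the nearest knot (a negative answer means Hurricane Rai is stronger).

42 kt

Cyclone Pabuk: ΔP = 74; V ≈ 6.09 × 74^0.646 ≈ 98.21 kt.
Hurricane Rai: ΔP = 35; V ≈ 6.47 × 35^0.606 ≈ 55.80 kt.
Difference ≈ 98.21 − 55.80 = 42.41 → 42 kt.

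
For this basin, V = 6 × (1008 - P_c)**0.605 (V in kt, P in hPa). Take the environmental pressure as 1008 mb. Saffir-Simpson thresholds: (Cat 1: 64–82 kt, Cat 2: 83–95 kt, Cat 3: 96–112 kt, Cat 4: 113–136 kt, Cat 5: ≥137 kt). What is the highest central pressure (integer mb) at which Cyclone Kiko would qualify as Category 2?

931 mb

Category 2 begins at V = 83 kt.
Required ΔP = (83/6)^(1/0.605) = 13.833^1.653 ≈ 76.88 mb.
P_c ≤ 1008 − 76.88 = 931.12, so the highest integer P_c is 931 mb.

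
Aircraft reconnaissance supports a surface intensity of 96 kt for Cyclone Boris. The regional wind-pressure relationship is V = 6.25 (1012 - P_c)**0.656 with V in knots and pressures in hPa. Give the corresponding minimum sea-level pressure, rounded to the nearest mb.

ΔP = (V / 6.25)^(1/0.656) = (96/6.25)^1.524.
96/6.25 = 15.360; 15.360^1.524 ≈ 64.35 mb.
P_c = 1012 − 64.35 = 947.65 ≈ 948 mb.

948 mb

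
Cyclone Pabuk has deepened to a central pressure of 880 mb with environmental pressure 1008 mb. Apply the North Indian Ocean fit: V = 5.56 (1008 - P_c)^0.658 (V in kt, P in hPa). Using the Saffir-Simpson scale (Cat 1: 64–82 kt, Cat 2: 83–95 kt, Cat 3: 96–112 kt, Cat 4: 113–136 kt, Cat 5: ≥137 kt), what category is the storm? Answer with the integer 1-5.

4

ΔP = 1008 − 880 = 128 mb.
V ≈ 5.56 × 128^0.658 = 5.56 × 24.35 ≈ 135 kt.
135 kt falls in the Category 4 band.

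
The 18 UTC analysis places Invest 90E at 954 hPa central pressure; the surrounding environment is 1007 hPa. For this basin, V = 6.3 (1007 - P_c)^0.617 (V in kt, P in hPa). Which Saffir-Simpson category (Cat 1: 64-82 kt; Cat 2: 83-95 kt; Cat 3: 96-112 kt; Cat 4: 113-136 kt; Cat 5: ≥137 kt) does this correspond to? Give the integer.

ΔP = 1007 − 954 = 53 hPa.
V ≈ 6.3 × 53^0.617 = 6.3 × 11.58 ≈ 73 kt.
73 kt falls in the Category 1 band.

1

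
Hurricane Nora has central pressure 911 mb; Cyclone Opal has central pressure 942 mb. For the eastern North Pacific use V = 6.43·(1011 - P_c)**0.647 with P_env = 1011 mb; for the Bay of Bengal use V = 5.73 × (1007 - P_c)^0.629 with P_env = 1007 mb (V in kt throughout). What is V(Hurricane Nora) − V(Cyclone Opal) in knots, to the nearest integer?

47 kt

Hurricane Nora: ΔP = 100; V ≈ 6.43 × 100^0.647 ≈ 126.54 kt.
Cyclone Opal: ΔP = 65; V ≈ 5.73 × 65^0.629 ≈ 79.15 kt.
Difference ≈ 126.54 − 79.15 = 47.39 → 47 kt.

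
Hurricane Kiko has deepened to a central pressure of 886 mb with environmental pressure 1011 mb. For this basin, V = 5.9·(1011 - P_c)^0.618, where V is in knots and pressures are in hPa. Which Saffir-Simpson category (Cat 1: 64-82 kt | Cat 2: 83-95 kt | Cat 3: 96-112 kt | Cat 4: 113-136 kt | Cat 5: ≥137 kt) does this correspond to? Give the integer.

4

ΔP = 1011 − 886 = 125 mb.
V ≈ 5.9 × 125^0.618 = 5.9 × 19.76 ≈ 117 kt.
117 kt falls in the Category 4 band.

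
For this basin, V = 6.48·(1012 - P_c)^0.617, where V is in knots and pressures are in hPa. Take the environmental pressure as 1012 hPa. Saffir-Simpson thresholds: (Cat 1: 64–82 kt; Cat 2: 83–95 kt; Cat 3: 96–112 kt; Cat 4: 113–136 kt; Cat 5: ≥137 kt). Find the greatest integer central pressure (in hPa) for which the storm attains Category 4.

909 hPa

Category 4 begins at V = 113 kt.
Required ΔP = (113/6.48)^(1/0.617) = 17.438^1.621 ≈ 102.84 hPa.
P_c ≤ 1012 − 102.84 = 909.16, so the highest integer P_c is 909 hPa.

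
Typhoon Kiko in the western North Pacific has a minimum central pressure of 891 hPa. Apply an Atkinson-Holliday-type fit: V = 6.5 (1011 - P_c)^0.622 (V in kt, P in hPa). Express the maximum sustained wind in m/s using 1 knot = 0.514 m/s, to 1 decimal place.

65.6 m/s

ΔP = 1011 − 891 = 120 hPa.
V ≈ 6.5 × 120^0.622 = 6.5 × 19.645 ≈ 127.692 kt.
127.692 × 0.514 ≈ 65.63 m/s → 65.6 m/s.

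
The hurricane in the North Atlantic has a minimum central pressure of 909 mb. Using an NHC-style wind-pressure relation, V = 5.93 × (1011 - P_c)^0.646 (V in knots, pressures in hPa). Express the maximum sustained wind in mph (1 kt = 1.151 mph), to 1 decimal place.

135.4 mph

ΔP = 1011 − 909 = 102 mb.
V ≈ 5.93 × 102^0.646 = 5.93 × 19.841 ≈ 117.655 kt.
117.655 × 1.151 ≈ 135.42 mph → 135.4 mph.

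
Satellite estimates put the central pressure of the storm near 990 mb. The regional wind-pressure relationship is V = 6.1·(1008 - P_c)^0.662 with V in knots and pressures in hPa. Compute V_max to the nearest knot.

41 kt

ΔP = 1008 − 990 = 18 mb.
18^0.662 ≈ 6.776.
V ≈ 6.1 × 6.776 ≈ 41.3 kt.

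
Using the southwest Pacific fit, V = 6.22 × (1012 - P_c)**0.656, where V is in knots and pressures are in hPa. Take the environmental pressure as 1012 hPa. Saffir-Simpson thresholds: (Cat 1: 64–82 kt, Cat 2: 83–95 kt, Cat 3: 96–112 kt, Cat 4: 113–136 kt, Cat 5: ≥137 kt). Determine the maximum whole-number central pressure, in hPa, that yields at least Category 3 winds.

947 hPa

Category 3 begins at V = 96 kt.
Required ΔP = (96/6.22)^(1/0.656) = 15.434^1.524 ≈ 64.82 hPa.
P_c ≤ 1012 − 64.82 = 947.18, so the highest integer P_c is 947 hPa.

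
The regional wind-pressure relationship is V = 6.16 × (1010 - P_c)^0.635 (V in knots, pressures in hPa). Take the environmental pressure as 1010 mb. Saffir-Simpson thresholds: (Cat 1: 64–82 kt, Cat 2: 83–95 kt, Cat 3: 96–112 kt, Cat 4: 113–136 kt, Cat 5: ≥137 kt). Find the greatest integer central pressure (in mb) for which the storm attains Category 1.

Category 1 begins at V = 64 kt.
Required ΔP = (64/6.16)^(1/0.635) = 10.390^1.575 ≈ 39.90 mb.
P_c ≤ 1010 − 39.90 = 970.10, so the highest integer P_c is 970 mb.

970 mb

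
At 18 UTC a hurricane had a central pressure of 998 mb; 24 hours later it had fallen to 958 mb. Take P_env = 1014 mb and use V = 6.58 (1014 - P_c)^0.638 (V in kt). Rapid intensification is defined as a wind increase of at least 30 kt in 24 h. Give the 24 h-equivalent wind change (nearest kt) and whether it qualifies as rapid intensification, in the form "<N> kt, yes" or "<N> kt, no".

V₁: ΔP = 16, V ≈ 6.58 × 16^0.638 ≈ 38.59 kt.
V₂: ΔP = 56, V ≈ 6.58 × 56^0.638 ≈ 85.82 kt.
ΔV over 24 h = 47.23 kt → 24 h equivalent = 47.23 × 24/24 ≈ 47.23 kt.
47 kt ≥ 30 kt ⇒ rapid intensification.

47 kt, yes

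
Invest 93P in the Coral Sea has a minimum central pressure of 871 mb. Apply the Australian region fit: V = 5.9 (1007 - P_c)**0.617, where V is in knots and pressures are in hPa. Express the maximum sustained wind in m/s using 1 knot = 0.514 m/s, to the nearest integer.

ΔP = 1007 − 871 = 136 mb.
V ≈ 5.9 × 136^0.617 = 5.9 × 20.720 ≈ 122.249 kt.
122.249 × 0.514 ≈ 62.84 m/s → 63 m/s.

63 m/s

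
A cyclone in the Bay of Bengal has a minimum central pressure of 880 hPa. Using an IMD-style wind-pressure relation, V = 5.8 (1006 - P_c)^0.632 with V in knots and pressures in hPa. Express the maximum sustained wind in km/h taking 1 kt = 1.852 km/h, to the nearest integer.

ΔP = 1006 − 880 = 126 hPa.
V ≈ 5.8 × 126^0.632 = 5.8 × 21.254 ≈ 123.271 kt.
123.271 × 1.852 ≈ 228.30 km/h → 228 km/h.

228 km/h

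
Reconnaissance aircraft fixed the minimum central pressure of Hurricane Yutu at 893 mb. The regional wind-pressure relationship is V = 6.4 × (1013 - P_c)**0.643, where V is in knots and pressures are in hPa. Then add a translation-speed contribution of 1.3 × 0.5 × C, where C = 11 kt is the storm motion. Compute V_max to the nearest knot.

ΔP = 1013 − 893 = 120 mb.
120^0.643 ≈ 21.723.
V ≈ 6.4 × 21.723 ≈ 139.0 kt.
Translation term: 1.3 × 0.5 × 11 = 7.15 kt.
Corrected V ≈ 146.15 kt → 146 kt.

146 kt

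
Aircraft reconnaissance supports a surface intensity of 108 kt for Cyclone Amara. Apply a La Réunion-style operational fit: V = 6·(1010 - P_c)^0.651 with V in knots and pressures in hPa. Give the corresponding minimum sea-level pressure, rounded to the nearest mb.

ΔP = (V / 6)^(1/0.651) = (108/6)^1.536.
108/6 = 18.000; 18.000^1.536 ≈ 84.77 mb.
P_c = 1010 − 84.77 = 925.23 ≈ 925 mb.

925 mb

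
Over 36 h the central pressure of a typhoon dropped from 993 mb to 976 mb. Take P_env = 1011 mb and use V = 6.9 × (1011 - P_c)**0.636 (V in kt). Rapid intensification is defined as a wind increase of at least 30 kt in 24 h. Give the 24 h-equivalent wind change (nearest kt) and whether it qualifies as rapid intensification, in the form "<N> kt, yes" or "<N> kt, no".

V₁: ΔP = 18, V ≈ 6.9 × 18^0.636 ≈ 43.37 kt.
V₂: ΔP = 35, V ≈ 6.9 × 35^0.636 ≈ 66.20 kt.
ΔV over 36 h = 22.83 kt → 24 h equivalent = 22.83 × 24/36 ≈ 15.22 kt.
15 kt < 30 kt ⇒ not rapid intensification.

15 kt, no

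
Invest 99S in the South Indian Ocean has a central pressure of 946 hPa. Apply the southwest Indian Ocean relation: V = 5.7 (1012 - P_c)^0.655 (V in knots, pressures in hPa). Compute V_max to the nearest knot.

ΔP = 1012 − 946 = 66 hPa.
66^0.655 ≈ 15.553.
V ≈ 5.7 × 15.553 ≈ 88.6 kt.

89 kt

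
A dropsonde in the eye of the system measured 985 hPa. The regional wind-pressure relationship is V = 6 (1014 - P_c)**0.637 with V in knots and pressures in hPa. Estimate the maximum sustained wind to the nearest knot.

51 kt

ΔP = 1014 − 985 = 29 hPa.
29^0.637 ≈ 8.542.
V ≈ 6 × 8.542 ≈ 51.3 kt.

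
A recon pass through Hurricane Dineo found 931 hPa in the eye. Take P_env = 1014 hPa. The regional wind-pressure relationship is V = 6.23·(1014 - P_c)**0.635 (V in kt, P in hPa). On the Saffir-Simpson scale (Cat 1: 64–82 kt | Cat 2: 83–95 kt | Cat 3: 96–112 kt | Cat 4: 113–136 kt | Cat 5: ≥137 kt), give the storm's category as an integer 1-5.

ΔP = 1014 − 931 = 83 hPa.
V ≈ 6.23 × 83^0.635 = 6.23 × 16.54 ≈ 103 kt.
103 kt falls in the Category 3 band.

3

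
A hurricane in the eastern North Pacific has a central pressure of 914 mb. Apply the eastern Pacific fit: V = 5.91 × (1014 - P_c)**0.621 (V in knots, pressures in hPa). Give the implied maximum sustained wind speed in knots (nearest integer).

ΔP = 1014 − 914 = 100 mb.
100^0.621 ≈ 17.458.
V ≈ 5.91 × 17.458 ≈ 103.2 kt.

103 kt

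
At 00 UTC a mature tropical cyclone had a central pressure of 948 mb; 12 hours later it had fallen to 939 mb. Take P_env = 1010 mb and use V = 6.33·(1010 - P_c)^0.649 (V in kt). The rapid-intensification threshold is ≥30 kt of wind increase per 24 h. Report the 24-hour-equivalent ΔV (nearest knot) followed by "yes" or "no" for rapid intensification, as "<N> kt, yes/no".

17 kt, no

V₁: ΔP = 62, V ≈ 6.33 × 62^0.649 ≈ 92.19 kt.
V₂: ΔP = 71, V ≈ 6.33 × 71^0.649 ≈ 100.66 kt.
ΔV over 12 h = 8.47 kt → 24 h equivalent = 8.47 × 24/12 ≈ 16.94 kt.
17 kt < 30 kt ⇒ not rapid intensification.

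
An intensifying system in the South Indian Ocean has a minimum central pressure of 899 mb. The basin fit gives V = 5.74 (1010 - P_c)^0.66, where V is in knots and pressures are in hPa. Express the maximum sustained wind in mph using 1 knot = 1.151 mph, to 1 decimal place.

ΔP = 1010 − 899 = 111 mb.
V ≈ 5.74 × 111^0.66 = 5.74 × 22.383 ≈ 128.477 kt.
128.477 × 1.151 ≈ 147.88 mph → 147.9 mph.

147.9 mph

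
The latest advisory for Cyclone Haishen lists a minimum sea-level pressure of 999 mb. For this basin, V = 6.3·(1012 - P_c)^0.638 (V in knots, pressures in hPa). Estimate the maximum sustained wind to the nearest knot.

ΔP = 1012 − 999 = 13 mb.
13^0.638 ≈ 5.137.
V ≈ 6.3 × 5.137 ≈ 32.4 kt.

32 kt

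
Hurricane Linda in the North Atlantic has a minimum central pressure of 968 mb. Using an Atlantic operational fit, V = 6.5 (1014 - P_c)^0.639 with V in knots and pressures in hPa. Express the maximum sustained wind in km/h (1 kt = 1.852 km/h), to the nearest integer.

139 km/h

ΔP = 1014 − 968 = 46 mb.
V ≈ 6.5 × 46^0.639 = 6.5 × 11.548 ≈ 75.061 kt.
75.061 × 1.852 ≈ 139.01 km/h → 139 km/h.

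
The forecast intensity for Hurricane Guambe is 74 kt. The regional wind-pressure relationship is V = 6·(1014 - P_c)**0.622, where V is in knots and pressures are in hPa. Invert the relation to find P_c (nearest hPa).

ΔP = (V / 6)^(1/0.622) = (74/6)^1.608.
74/6 = 12.333; 12.333^1.608 ≈ 56.77 hPa.
P_c = 1014 − 56.77 = 957.23 ≈ 957 hPa.

957 hPa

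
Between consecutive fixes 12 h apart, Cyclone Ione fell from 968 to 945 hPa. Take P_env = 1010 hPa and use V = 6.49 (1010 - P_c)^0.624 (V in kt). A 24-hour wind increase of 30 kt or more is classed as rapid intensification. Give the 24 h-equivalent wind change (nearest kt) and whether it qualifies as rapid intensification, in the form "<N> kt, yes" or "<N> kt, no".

42 kt, yes

V₁: ΔP = 42, V ≈ 6.49 × 42^0.624 ≈ 66.86 kt.
V₂: ΔP = 65, V ≈ 6.49 × 65^0.624 ≈ 87.80 kt.
ΔV over 12 h = 20.94 kt → 24 h equivalent = 20.94 × 24/12 ≈ 41.88 kt.
42 kt ≥ 30 kt ⇒ rapid intensification.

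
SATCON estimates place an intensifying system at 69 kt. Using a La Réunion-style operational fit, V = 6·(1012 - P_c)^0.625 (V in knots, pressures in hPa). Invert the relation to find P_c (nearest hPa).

ΔP = (V / 6)^(1/0.625) = (69/6)^1.600.
69/6 = 11.500; 11.500^1.600 ≈ 49.79 hPa.
P_c = 1012 − 49.79 = 962.21 ≈ 962 hPa.

962 hPa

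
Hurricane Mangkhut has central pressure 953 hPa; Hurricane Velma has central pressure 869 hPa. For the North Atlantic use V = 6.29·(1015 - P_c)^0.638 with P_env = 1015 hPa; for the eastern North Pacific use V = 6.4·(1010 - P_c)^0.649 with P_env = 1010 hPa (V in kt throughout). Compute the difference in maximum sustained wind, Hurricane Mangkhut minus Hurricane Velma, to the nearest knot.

Hurricane Mangkhut: ΔP = 62; V ≈ 6.29 × 62^0.638 ≈ 87.54 kt.
Hurricane Velma: ΔP = 141; V ≈ 6.4 × 141^0.649 ≈ 158.86 kt.
Difference ≈ 87.54 − 158.86 = -71.32 → -71 kt.

-71 kt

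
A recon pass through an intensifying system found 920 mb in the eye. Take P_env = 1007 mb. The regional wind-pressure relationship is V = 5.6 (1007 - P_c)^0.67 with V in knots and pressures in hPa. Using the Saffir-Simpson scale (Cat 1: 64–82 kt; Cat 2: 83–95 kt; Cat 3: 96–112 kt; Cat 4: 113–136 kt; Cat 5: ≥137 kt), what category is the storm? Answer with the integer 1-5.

ΔP = 1007 − 920 = 87 mb.
V ≈ 5.6 × 87^0.67 = 5.6 × 19.93 ≈ 112 kt.
112 kt falls in the Category 3 band.

3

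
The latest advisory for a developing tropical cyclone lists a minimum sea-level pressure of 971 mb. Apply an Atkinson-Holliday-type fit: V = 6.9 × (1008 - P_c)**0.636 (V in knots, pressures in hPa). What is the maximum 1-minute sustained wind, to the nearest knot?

69 kt

ΔP = 1008 − 971 = 37 mb.
37^0.636 ≈ 9.940.
V ≈ 6.9 × 9.940 ≈ 68.6 kt.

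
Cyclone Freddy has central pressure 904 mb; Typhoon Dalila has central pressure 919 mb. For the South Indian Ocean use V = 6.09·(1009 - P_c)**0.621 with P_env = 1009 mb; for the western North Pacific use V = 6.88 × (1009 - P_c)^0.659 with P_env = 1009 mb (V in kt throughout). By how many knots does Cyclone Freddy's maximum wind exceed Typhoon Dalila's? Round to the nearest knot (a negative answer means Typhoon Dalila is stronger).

-24 kt

Cyclone Freddy: ΔP = 105; V ≈ 6.09 × 105^0.621 ≈ 109.59 kt.
Typhoon Dalila: ΔP = 90; V ≈ 6.88 × 90^0.659 ≈ 133.49 kt.
Difference ≈ 109.59 − 133.49 = -23.90 → -24 kt.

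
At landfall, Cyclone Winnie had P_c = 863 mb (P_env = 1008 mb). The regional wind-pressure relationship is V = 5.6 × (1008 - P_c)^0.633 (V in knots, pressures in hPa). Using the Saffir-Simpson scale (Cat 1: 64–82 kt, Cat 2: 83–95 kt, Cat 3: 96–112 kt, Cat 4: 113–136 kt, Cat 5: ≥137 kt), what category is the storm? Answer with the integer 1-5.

ΔP = 1008 − 863 = 145 mb.
V ≈ 5.6 × 145^0.633 = 5.6 × 23.34 ≈ 131 kt.
131 kt falls in the Category 4 band.

4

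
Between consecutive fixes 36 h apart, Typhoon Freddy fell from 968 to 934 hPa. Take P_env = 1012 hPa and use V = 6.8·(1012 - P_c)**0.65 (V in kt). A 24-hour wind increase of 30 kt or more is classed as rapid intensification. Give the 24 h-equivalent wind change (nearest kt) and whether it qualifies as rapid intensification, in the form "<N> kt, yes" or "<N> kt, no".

V₁: ΔP = 44, V ≈ 6.8 × 44^0.65 ≈ 79.57 kt.
V₂: ΔP = 78, V ≈ 6.8 × 78^0.65 ≈ 115.44 kt.
ΔV over 36 h = 35.87 kt → 24 h equivalent = 35.87 × 24/36 ≈ 23.91 kt.
24 kt < 30 kt ⇒ not rapid intensification.

24 kt, no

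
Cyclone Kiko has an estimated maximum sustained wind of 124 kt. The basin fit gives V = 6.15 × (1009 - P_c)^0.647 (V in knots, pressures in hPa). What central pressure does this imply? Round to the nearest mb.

ΔP = (V / 6.15)^(1/0.647) = (124/6.15)^1.546.
124/6.15 = 20.163; 20.163^1.546 ≈ 103.82 mb.
P_c = 1009 − 103.82 = 905.18 ≈ 905 mb.

905 mb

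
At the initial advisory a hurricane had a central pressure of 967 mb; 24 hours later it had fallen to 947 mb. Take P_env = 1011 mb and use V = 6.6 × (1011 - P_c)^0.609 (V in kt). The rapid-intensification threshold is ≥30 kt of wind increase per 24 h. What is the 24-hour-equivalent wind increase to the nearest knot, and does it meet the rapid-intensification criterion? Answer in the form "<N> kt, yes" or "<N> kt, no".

17 kt, no

V₁: ΔP = 44, V ≈ 6.6 × 44^0.609 ≈ 66.13 kt.
V₂: ΔP = 64, V ≈ 6.6 × 64^0.609 ≈ 83.08 kt.
ΔV over 24 h = 16.95 kt → 24 h equivalent = 16.95 × 24/24 ≈ 16.95 kt.
17 kt < 30 kt ⇒ not rapid intensification.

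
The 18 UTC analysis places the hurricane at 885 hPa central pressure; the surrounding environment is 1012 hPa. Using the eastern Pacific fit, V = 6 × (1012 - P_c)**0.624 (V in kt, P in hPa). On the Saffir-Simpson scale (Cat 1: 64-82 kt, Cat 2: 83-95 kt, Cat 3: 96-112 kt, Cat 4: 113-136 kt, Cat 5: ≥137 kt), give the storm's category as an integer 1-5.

ΔP = 1012 − 885 = 127 hPa.
V ≈ 6 × 127^0.624 = 6 × 20.55 ≈ 123 kt.
123 kt falls in the Category 4 band.

4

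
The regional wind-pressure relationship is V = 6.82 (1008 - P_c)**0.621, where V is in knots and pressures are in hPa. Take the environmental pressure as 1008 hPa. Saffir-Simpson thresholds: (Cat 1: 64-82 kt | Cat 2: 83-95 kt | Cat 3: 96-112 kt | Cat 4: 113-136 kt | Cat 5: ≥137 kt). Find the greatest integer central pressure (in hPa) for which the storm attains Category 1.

Category 1 begins at V = 64 kt.
Required ΔP = (64/6.82)^(1/0.621) = 9.384^1.610 ≈ 36.80 hPa.
P_c ≤ 1008 − 36.80 = 971.20, so the highest integer P_c is 971 hPa.

971 hPa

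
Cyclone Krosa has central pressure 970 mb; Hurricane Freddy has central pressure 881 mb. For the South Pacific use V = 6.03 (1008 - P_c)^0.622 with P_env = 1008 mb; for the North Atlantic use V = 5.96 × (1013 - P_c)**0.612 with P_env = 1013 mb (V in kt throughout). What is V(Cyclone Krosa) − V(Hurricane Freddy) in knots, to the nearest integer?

-60 kt

Cyclone Krosa: ΔP = 38; V ≈ 6.03 × 38^0.622 ≈ 57.94 kt.
Hurricane Freddy: ΔP = 132; V ≈ 5.96 × 132^0.612 ≈ 118.31 kt.
Difference ≈ 57.94 − 118.31 = -60.37 → -60 kt.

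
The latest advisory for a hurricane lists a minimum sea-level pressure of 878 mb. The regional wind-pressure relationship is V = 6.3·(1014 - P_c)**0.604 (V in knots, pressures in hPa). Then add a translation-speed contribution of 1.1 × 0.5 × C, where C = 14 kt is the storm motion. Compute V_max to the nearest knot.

ΔP = 1014 − 878 = 136 mb.
136^0.604 ≈ 19.438.
V ≈ 6.3 × 19.438 ≈ 122.5 kt.
Translation term: 1.1 × 0.5 × 14 = 7.7 kt.
Corrected V ≈ 130.2 kt → 130 kt.

130 kt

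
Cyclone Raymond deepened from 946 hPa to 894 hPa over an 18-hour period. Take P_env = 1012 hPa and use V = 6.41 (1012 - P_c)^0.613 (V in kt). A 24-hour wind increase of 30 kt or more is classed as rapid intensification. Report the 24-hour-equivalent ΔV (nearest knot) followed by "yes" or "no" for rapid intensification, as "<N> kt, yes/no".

48 kt, yes

V₁: ΔP = 66, V ≈ 6.41 × 66^0.613 ≈ 83.61 kt.
V₂: ΔP = 118, V ≈ 6.41 × 118^0.613 ≈ 119.38 kt.
ΔV over 18 h = 35.77 kt → 24 h equivalent = 35.77 × 24/18 ≈ 47.69 kt.
48 kt ≥ 30 kt ⇒ rapid intensification.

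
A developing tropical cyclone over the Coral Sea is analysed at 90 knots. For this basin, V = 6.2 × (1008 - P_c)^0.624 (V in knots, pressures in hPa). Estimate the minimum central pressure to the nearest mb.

935 mb

ΔP = (V / 6.2)^(1/0.624) = (90/6.2)^1.603.
90/6.2 = 14.516; 14.516^1.603 ≈ 72.77 mb.
P_c = 1008 − 72.77 = 935.23 ≈ 935 mb.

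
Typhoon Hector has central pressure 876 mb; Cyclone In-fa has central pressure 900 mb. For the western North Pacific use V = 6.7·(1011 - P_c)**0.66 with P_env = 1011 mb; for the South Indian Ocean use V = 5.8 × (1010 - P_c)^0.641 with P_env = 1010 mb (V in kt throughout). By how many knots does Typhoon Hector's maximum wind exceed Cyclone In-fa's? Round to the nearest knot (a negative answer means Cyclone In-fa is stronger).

Typhoon Hector: ΔP = 135; V ≈ 6.7 × 135^0.66 ≈ 170.65 kt.
Cyclone In-fa: ΔP = 110; V ≈ 5.8 × 110^0.641 ≈ 118.02 kt.
Difference ≈ 170.65 − 118.02 = 52.63 → 53 kt.

53 kt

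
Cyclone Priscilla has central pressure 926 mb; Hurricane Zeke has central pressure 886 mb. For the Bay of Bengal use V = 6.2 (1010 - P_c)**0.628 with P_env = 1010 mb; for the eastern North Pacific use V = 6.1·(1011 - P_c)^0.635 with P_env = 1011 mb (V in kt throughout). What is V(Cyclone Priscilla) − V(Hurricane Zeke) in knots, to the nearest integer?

Cyclone Priscilla: ΔP = 84; V ≈ 6.2 × 84^0.628 ≈ 100.19 kt.
Hurricane Zeke: ΔP = 125; V ≈ 6.1 × 125^0.635 ≈ 130.88 kt.
Difference ≈ 100.19 − 130.88 = -30.69 → -31 kt.

-31 kt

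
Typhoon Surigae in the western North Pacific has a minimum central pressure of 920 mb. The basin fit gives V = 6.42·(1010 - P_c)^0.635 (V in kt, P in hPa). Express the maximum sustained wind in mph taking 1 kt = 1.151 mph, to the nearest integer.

ΔP = 1010 − 920 = 90 mb.
V ≈ 6.42 × 90^0.635 = 6.42 × 17.416 ≈ 111.810 kt.
111.810 × 1.151 ≈ 128.69 mph → 129 mph.

129 mph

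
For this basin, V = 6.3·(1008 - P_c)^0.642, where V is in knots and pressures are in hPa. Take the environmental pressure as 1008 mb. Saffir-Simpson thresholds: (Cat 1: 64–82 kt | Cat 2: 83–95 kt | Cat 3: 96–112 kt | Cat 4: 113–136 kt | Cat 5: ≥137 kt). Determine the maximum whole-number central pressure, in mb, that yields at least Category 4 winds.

918 mb

Category 4 begins at V = 113 kt.
Required ΔP = (113/6.3)^(1/0.642) = 17.937^1.558 ≈ 89.71 mb.
P_c ≤ 1008 − 89.71 = 918.29, so the highest integer P_c is 918 mb.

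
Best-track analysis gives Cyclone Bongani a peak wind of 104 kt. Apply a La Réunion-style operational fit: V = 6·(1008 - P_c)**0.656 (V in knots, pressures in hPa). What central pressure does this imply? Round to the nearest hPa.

ΔP = (V / 6)^(1/0.656) = (104/6)^1.524.
104/6 = 17.333; 17.333^1.524 ≈ 77.36 hPa.
P_c = 1008 − 77.36 = 930.64 ≈ 931 hPa.

931 hPa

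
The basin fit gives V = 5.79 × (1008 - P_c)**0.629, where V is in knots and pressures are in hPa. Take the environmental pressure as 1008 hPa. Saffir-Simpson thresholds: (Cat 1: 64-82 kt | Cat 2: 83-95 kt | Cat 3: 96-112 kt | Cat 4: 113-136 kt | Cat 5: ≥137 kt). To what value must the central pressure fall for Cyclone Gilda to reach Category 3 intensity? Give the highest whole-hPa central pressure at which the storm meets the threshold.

Category 3 begins at V = 96 kt.
Required ΔP = (96/5.79)^(1/0.629) = 16.580^1.590 ≈ 86.88 hPa.
P_c ≤ 1008 − 86.88 = 921.12, so the highest integer P_c is 921 hPa.

921 hPa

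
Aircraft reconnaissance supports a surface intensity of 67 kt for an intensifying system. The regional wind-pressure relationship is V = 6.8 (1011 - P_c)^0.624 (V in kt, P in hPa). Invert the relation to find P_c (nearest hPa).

972 hPa

ΔP = (V / 6.8)^(1/0.624) = (67/6.8)^1.603.
67/6.8 = 9.853; 9.853^1.603 ≈ 39.11 hPa.
P_c = 1011 − 39.11 = 971.89 ≈ 972 hPa.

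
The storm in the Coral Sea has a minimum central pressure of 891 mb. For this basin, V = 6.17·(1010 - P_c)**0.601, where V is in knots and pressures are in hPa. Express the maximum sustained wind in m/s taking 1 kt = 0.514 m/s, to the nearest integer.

56 m/s

ΔP = 1010 − 891 = 119 mb.
V ≈ 6.17 × 119^0.601 = 6.17 × 17.677 ≈ 109.066 kt.
109.066 × 0.514 ≈ 56.06 m/s → 56 m/s.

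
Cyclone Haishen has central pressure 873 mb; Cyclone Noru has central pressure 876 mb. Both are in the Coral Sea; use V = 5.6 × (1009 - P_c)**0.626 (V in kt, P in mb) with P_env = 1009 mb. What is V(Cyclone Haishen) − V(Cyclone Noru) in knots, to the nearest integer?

Cyclone Haishen: ΔP = 136; V ≈ 5.6 × 136^0.626 ≈ 121.28 kt.
Cyclone Noru: ΔP = 133; V ≈ 5.6 × 133^0.626 ≈ 119.60 kt.
Difference ≈ 121.28 − 119.60 = 1.68 → 2 kt.

2 kt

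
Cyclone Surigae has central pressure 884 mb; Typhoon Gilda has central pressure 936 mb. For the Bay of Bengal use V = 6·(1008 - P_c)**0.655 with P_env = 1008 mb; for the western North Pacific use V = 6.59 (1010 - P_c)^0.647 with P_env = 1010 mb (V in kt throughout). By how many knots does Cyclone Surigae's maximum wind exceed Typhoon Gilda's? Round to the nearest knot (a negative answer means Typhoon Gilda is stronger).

34 kt

Cyclone Surigae: ΔP = 124; V ≈ 6 × 124^0.655 ≈ 141.04 kt.
Typhoon Gilda: ΔP = 74; V ≈ 6.59 × 74^0.647 ≈ 106.73 kt.
Difference ≈ 141.04 − 106.73 = 34.31 → 34 kt.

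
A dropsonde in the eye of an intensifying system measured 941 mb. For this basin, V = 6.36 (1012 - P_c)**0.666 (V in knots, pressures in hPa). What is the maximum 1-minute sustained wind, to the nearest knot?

109 kt

ΔP = 1012 − 941 = 71 mb.
71^0.666 ≈ 17.098.
V ≈ 6.36 × 17.098 ≈ 108.7 kt.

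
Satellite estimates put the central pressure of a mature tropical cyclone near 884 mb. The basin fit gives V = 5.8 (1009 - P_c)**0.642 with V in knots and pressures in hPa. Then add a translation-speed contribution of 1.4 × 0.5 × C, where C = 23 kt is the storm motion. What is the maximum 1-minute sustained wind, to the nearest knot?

ΔP = 1009 − 884 = 125 mb.
125^0.642 ≈ 22.193.
V ≈ 5.8 × 22.193 ≈ 128.7 kt.
Translation term: 1.4 × 0.5 × 23 = 16.1 kt.
Corrected V ≈ 144.8 kt → 145 kt.

145 kt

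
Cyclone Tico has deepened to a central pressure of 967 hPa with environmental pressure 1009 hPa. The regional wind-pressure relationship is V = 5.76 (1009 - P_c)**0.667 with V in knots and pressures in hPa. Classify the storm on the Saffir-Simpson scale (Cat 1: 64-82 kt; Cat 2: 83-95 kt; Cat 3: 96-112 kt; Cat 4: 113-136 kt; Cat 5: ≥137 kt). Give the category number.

ΔP = 1009 − 967 = 42 hPa.
V ≈ 5.76 × 42^0.667 = 5.76 × 12.10 ≈ 70 kt.
70 kt falls in the Category 1 band.

1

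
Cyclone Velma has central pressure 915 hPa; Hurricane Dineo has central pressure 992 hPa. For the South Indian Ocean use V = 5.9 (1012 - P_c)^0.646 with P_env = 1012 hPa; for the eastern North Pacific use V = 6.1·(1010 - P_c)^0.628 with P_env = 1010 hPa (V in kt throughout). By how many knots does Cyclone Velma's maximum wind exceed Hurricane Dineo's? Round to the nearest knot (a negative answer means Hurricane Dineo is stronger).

Cyclone Velma: ΔP = 97; V ≈ 5.9 × 97^0.646 ≈ 113.32 kt.
Hurricane Dineo: ΔP = 18; V ≈ 6.1 × 18^0.628 ≈ 37.47 kt.
Difference ≈ 113.32 − 37.47 = 75.85 → 76 kt.

76 kt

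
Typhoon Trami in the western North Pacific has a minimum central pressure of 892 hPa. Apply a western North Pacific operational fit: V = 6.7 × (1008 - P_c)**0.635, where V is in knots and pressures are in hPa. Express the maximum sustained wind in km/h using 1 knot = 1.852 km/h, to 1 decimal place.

ΔP = 1008 − 892 = 116 hPa.
V ≈ 6.7 × 116^0.635 = 6.7 × 20.461 ≈ 137.090 kt.
137.090 × 1.852 ≈ 253.89 km/h → 253.9 km/h.

253.9 km/h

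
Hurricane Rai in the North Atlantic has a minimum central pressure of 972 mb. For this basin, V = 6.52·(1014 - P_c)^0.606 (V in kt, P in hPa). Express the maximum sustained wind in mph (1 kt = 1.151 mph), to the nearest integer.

ΔP = 1014 − 972 = 42 mb.
V ≈ 6.52 × 42^0.606 = 6.52 × 9.631 ≈ 62.797 kt.
62.797 × 1.151 ≈ 72.28 mph → 72 mph.

72 mph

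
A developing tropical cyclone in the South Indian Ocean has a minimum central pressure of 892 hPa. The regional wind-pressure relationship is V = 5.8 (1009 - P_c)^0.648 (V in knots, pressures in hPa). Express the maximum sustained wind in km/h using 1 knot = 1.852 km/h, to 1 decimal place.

ΔP = 1009 − 892 = 117 hPa.
V ≈ 5.8 × 117^0.648 = 5.8 × 21.887 ≈ 126.944 kt.
126.944 × 1.852 ≈ 235.10 km/h → 235.1 km/h.

235.1 km/h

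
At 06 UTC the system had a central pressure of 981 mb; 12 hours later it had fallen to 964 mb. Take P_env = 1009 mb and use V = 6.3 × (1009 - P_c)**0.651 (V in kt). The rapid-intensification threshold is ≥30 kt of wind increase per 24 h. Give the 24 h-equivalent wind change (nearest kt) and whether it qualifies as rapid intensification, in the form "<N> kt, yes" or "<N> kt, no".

40 kt, yes

V₁: ΔP = 28, V ≈ 6.3 × 28^0.651 ≈ 55.14 kt.
V₂: ΔP = 45, V ≈ 6.3 × 45^0.651 ≈ 75.09 kt.
ΔV over 12 h = 19.95 kt → 24 h equivalent = 19.95 × 24/12 ≈ 39.90 kt.
40 kt ≥ 30 kt ⇒ rapid intensification.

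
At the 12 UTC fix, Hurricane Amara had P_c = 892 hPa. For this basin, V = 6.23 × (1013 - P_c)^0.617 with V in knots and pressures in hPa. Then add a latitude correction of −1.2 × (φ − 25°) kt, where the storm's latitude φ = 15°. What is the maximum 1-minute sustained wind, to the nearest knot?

ΔP = 1013 − 892 = 121 hPa.
121^0.617 ≈ 19.279.
V ≈ 6.23 × 19.279 ≈ 120.1 kt.
Latitude correction: −1.2 × (15 − 25) = 12 kt.
Corrected V ≈ 132.1 kt → 132 kt.

132 kt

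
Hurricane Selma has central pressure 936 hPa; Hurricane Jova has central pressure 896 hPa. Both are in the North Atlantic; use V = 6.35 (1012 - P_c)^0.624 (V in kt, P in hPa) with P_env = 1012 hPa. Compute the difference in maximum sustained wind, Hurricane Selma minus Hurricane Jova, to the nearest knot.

-29 kt

Hurricane Selma: ΔP = 76; V ≈ 6.35 × 76^0.624 ≈ 94.71 kt.
Hurricane Jova: ΔP = 116; V ≈ 6.35 × 116^0.624 ≈ 123.31 kt.
Difference ≈ 94.71 − 123.31 = -28.60 → -29 kt.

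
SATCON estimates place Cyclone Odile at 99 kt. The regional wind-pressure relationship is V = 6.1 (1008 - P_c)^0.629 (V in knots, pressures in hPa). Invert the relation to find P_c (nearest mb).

ΔP = (V / 6.1)^(1/0.629) = (99/6.1)^1.590.
99/6.1 = 16.230; 16.230^1.590 ≈ 83.98 mb.
P_c = 1008 − 83.98 = 924.02 ≈ 924 mb.

924 mb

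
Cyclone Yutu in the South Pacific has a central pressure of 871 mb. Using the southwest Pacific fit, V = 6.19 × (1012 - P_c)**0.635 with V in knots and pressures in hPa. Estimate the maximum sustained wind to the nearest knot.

143 kt

ΔP = 1012 − 871 = 141 mb.
141^0.635 ≈ 23.161.
V ≈ 6.19 × 23.161 ≈ 143.4 kt.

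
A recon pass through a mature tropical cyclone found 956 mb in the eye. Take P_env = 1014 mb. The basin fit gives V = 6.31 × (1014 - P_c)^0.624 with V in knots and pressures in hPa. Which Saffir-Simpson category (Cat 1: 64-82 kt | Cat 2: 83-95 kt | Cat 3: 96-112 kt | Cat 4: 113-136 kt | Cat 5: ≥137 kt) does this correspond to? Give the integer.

ΔP = 1014 − 956 = 58 mb.
V ≈ 6.31 × 58^0.624 = 6.31 × 12.60 ≈ 80 kt.
80 kt falls in the Category 1 band.

1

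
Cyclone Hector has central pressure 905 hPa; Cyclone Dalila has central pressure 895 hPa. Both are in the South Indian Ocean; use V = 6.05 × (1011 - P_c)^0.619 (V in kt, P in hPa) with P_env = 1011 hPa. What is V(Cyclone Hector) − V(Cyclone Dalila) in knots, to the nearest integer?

Cyclone Hector: ΔP = 106; V ≈ 6.05 × 106^0.619 ≈ 108.50 kt.
Cyclone Dalila: ΔP = 116; V ≈ 6.05 × 116^0.619 ≈ 114.72 kt.
Difference ≈ 108.50 − 114.72 = -6.22 → -6 kt.

-6 kt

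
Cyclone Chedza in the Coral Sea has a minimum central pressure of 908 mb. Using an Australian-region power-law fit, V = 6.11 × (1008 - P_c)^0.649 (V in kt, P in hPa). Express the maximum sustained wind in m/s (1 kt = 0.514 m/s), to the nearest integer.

ΔP = 1008 − 908 = 100 mb.
V ≈ 6.11 × 100^0.649 = 6.11 × 19.861 ≈ 121.350 kt.
121.350 × 0.514 ≈ 62.37 m/s → 62 m/s.

62 m/s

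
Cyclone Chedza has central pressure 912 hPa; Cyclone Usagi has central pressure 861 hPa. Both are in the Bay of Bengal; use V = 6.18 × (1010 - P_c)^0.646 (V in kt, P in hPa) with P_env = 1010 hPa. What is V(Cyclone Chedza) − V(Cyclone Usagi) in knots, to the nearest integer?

Cyclone Chedza: ΔP = 98; V ≈ 6.18 × 98^0.646 ≈ 119.49 kt.
Cyclone Usagi: ΔP = 149; V ≈ 6.18 × 149^0.646 ≈ 156.63 kt.
Difference ≈ 119.49 − 156.63 = -37.14 → -37 kt.

-37 kt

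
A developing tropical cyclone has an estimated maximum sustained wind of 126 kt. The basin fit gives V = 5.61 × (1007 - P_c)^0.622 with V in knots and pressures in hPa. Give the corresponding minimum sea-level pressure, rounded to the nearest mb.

ΔP = (V / 5.61)^(1/0.622) = (126/5.61)^1.608.
126/5.61 = 22.460; 22.460^1.608 ≈ 148.83 mb.
P_c = 1007 − 148.83 = 858.17 ≈ 858 mb.

858 mb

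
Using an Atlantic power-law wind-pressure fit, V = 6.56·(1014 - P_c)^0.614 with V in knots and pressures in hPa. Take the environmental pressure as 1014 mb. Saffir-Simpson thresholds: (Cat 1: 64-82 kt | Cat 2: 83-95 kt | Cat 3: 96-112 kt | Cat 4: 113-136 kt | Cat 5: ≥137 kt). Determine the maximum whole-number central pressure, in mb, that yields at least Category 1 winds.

Category 1 begins at V = 64 kt.
Required ΔP = (64/6.56)^(1/0.614) = 9.756^1.629 ≈ 40.85 mb.
P_c ≤ 1014 − 40.85 = 973.15, so the highest integer P_c is 973 mb.

973 mb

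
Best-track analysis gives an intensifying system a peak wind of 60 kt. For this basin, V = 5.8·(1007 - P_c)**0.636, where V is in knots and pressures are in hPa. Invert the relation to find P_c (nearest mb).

ΔP = (V / 5.8)^(1/0.636) = (60/5.8)^1.572.
60/5.8 = 10.345; 10.345^1.572 ≈ 39.40 mb.
P_c = 1007 − 39.40 = 967.60 ≈ 968 mb.

968 mb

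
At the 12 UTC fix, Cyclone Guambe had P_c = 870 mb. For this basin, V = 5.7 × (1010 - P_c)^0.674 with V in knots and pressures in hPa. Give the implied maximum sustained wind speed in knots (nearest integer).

ΔP = 1010 − 870 = 140 mb.
140^0.674 ≈ 27.957.
V ≈ 5.7 × 27.957 ≈ 159.4 kt.

159 kt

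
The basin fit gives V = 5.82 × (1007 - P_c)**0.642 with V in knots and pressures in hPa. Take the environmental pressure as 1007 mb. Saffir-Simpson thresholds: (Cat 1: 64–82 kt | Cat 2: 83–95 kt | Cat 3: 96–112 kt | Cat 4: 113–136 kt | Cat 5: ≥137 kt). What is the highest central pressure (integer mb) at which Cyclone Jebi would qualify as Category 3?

Category 3 begins at V = 96 kt.
Required ΔP = (96/5.82)^(1/0.642) = 16.495^1.558 ≈ 78.74 mb.
P_c ≤ 1007 − 78.74 = 928.26, so the highest integer P_c is 928 mb.

928 mb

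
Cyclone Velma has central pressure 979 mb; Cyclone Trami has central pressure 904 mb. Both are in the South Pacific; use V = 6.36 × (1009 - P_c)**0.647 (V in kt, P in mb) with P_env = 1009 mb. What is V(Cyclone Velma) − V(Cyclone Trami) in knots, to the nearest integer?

Cyclone Velma: ΔP = 30; V ≈ 6.36 × 30^0.647 ≈ 57.43 kt.
Cyclone Trami: ΔP = 105; V ≈ 6.36 × 105^0.647 ≈ 129.17 kt.
Difference ≈ 57.43 − 129.17 = -71.74 → -72 kt.

-72 kt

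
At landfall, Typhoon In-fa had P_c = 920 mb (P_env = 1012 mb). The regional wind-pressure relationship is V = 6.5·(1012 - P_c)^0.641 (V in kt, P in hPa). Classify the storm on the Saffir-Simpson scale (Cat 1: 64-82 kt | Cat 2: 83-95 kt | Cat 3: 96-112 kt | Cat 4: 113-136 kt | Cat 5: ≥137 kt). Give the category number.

ΔP = 1012 − 920 = 92 mb.
V ≈ 6.5 × 92^0.641 = 6.5 × 18.15 ≈ 118 kt.
118 kt falls in the Category 4 band.

4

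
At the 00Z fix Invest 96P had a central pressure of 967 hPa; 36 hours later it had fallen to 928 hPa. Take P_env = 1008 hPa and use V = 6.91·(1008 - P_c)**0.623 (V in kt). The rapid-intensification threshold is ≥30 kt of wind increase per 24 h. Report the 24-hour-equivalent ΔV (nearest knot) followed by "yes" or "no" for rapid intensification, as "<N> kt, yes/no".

V₁: ΔP = 41, V ≈ 6.91 × 41^0.623 ≈ 69.86 kt.
V₂: ΔP = 80, V ≈ 6.91 × 80^0.623 ≈ 105.95 kt.
ΔV over 36 h = 36.09 kt → 24 h equivalent = 36.09 × 24/36 ≈ 24.06 kt.
24 kt < 30 kt ⇒ not rapid intensification.

24 kt, no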